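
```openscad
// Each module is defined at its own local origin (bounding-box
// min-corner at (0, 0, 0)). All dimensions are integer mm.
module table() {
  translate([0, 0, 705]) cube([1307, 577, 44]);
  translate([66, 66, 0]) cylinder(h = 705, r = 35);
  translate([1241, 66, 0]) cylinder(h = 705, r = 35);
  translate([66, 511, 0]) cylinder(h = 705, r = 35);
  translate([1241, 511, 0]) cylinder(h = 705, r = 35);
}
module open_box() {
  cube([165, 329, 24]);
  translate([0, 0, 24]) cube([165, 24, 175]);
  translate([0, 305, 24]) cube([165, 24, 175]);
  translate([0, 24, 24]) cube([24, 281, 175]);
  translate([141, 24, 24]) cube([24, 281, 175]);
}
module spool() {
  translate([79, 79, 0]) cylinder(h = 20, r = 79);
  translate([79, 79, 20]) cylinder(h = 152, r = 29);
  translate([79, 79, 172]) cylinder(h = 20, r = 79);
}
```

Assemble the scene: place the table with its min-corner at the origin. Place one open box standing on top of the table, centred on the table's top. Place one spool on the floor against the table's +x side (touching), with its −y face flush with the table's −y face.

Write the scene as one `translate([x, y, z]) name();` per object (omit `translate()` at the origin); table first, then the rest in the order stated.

table();
translate([571, 124, 749]) open_box();
translate([1307, 0, 0]) spool();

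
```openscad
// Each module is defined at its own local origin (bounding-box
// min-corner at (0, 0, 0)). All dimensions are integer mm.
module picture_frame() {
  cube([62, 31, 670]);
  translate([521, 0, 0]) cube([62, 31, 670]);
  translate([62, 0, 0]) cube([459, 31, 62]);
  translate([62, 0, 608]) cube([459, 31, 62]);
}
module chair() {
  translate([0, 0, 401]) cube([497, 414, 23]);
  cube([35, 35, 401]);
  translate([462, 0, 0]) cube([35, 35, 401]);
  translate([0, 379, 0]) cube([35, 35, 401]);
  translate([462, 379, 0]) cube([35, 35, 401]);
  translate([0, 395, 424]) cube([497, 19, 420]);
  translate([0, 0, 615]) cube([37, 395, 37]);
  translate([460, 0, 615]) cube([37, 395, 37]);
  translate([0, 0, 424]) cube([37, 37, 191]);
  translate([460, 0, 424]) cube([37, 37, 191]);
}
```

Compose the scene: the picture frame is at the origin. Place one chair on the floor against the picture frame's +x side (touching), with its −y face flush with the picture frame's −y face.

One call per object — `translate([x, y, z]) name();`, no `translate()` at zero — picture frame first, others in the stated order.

picture_frame();
translate([583, 0, 0]) chair();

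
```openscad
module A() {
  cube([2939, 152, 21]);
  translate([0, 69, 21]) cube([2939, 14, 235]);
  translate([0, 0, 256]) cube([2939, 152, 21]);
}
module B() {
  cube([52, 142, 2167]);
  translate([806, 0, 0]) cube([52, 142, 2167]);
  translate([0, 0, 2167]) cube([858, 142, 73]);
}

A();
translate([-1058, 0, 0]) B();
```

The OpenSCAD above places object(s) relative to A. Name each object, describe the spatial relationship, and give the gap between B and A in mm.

The door frame's nearest face is 200 mm from the I-beam's −x face.

A is an I-beam. B is a door frame. The door frame is on the floor beside the I-beam on its −x side. The gap between the door frame and the I-beam is 200 mm.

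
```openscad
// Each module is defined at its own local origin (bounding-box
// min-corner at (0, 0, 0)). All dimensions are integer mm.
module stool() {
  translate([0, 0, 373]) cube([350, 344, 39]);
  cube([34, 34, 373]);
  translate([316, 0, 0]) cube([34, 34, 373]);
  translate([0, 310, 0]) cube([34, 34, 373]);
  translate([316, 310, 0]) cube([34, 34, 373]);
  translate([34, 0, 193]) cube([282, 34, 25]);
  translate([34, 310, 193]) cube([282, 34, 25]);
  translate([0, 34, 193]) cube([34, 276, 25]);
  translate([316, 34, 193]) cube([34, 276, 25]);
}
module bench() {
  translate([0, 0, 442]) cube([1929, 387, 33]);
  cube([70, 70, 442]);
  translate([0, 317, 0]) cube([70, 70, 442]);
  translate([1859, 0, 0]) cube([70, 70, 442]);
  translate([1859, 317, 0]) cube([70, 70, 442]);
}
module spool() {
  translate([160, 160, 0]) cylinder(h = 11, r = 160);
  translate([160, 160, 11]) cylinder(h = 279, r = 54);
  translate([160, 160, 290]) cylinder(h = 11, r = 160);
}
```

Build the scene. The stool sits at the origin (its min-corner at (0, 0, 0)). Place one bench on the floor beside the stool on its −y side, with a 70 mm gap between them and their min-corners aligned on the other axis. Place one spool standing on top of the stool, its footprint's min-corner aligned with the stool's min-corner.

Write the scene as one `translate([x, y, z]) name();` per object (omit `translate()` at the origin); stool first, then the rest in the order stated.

stool();
translate([0, -457, 0]) bench();
translate([0, 0, 412]) spool();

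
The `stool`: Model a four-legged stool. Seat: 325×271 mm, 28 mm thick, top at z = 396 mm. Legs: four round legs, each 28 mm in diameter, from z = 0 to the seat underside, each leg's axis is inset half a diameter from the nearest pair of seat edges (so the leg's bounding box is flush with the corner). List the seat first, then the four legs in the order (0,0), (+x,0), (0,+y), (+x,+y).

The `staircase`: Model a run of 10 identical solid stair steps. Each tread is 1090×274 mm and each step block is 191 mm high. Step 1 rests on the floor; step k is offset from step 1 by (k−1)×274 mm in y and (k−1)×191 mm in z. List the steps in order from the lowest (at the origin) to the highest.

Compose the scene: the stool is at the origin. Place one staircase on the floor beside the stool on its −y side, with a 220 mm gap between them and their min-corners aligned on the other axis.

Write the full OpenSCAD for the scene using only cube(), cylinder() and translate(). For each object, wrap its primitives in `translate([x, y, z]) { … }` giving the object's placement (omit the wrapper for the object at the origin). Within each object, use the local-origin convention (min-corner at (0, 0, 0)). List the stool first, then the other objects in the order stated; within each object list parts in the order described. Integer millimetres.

translate([0, 0, 368]) cube([325, 271, 28]);
translate([14, 14, 0]) cylinder(h = 368, r = 14);
translate([311, 14, 0]) cylinder(h = 368, r = 14);
translate([14, 257, 0]) cylinder(h = 368, r = 14);
translate([311, 257, 0]) cylinder(h = 368, r = 14);
translate([0, -2960, 0]) {
  cube([1090, 274, 191]);
  translate([0, 274, 191]) cube([1090, 274, 191]);
  translate([0, 548, 382]) cube([1090, 274, 191]);
  translate([0, 822, 573]) cube([1090, 274, 191]);
  translate([0, 1096, 764]) cube([1090, 274, 191]);
  translate([0, 1370, 955]) cube([1090, 274, 191]);
  translate([0, 1644, 1146]) cube([1090, 274, 191]);
  translate([0, 1918, 1337]) cube([1090, 274, 191]);
  translate([0, 2192, 1528]) cube([1090, 274, 191]);
  translate([0, 2466, 1719]) cube([1090, 274, 191]);
}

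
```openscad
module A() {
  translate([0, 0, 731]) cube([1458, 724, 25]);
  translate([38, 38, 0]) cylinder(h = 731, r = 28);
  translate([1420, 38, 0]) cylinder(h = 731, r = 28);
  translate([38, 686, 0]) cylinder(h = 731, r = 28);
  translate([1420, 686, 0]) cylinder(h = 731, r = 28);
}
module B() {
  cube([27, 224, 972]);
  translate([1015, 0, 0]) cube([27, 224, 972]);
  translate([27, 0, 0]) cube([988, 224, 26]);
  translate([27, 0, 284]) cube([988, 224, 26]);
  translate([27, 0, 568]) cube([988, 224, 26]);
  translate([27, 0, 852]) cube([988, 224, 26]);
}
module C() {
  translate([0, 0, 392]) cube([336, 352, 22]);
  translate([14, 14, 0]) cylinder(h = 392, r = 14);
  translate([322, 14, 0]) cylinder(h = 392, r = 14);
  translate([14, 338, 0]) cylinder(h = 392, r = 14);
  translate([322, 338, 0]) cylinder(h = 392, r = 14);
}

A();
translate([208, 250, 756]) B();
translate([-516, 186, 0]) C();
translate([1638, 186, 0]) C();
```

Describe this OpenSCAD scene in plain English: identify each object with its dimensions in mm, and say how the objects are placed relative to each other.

A is a rectangular dining table. The top is 1458×724×25 mm with its upper surface at z = 756 mm. It stands on four round legs of 56 mm diameter, each leg's bounding box inset 10 mm from the nearest pair of top edges, running from the floor to the underside of the top.

B is a bookshelf 1042 mm wide overall, 224 mm deep and 972 mm tall. The two sides are 27 mm thick vertical panels. 4 horizontal shelves of 26 mm thickness span between the inner faces of the sides; the lowest shelf sits on the floor and shelves are stacked with a clear vertical gap of 258 mm between each pair.

C is a four-legged stool. The seat is a 336×352×22 mm slab whose top surface is at z = 414 mm; four round legs, each 28 mm in diameter, run from the floor (z = 0) to the underside of the seat, each leg's axis is inset half a diameter from the nearest pair of seat edges (so the leg's bounding box is flush with the corner).

The bookshelf is on top of the table, centred. Two stools sit around the table at the −x, +x sides.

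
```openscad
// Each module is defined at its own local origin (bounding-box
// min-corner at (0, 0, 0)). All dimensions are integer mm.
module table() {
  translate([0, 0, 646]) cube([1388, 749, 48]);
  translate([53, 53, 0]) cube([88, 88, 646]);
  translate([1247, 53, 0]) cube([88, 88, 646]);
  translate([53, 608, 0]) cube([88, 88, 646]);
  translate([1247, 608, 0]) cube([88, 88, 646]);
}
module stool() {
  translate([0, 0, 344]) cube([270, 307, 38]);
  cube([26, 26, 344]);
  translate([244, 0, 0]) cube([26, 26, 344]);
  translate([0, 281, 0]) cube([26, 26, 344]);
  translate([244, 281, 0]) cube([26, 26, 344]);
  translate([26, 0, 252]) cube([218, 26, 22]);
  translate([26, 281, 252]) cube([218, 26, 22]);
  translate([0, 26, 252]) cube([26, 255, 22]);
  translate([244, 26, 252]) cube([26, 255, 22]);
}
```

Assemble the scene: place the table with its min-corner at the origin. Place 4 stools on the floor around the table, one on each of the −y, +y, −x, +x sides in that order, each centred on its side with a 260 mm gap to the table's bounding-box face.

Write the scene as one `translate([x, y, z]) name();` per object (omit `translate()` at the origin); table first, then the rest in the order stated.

table();
translate([559, -567, 0]) stool();
translate([559, 1009, 0]) stool();
translate([-530, 221, 0]) stool();
translate([1648, 221, 0]) stool();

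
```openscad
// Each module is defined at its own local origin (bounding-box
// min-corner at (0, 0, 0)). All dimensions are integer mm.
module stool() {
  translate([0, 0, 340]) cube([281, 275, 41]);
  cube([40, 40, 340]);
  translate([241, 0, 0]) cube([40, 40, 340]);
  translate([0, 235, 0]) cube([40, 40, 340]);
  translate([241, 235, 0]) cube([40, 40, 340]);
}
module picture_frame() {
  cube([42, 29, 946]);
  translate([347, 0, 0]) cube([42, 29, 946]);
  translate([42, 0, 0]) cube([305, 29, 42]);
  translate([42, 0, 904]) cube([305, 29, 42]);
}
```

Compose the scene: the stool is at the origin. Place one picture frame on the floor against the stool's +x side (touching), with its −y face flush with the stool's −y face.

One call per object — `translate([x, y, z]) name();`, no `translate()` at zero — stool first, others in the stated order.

stool();
translate([281, 0, 0]) picture_frame();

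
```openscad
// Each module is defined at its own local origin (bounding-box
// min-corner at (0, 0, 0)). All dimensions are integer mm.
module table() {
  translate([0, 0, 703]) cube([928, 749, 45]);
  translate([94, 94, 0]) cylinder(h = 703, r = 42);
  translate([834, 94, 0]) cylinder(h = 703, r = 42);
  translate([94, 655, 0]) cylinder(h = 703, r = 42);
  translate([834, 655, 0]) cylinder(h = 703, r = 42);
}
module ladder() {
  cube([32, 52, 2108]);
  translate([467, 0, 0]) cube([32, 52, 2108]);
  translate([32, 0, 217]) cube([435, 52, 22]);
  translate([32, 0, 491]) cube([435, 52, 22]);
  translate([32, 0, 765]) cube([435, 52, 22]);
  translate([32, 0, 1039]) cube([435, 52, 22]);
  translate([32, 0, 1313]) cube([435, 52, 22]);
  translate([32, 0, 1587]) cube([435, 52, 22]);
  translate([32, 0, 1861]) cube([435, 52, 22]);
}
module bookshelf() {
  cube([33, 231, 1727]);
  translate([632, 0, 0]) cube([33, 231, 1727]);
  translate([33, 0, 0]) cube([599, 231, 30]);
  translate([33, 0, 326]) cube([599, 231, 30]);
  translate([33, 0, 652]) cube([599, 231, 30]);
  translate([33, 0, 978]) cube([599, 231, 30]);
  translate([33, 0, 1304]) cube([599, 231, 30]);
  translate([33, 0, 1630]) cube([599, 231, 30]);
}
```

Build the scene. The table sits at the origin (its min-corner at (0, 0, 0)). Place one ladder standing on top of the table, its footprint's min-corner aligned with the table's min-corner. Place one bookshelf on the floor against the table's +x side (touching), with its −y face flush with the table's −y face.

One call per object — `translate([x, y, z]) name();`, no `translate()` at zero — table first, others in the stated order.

table();
translate([0, 0, 748]) ladder();
translate([928, 0, 0]) bookshelf();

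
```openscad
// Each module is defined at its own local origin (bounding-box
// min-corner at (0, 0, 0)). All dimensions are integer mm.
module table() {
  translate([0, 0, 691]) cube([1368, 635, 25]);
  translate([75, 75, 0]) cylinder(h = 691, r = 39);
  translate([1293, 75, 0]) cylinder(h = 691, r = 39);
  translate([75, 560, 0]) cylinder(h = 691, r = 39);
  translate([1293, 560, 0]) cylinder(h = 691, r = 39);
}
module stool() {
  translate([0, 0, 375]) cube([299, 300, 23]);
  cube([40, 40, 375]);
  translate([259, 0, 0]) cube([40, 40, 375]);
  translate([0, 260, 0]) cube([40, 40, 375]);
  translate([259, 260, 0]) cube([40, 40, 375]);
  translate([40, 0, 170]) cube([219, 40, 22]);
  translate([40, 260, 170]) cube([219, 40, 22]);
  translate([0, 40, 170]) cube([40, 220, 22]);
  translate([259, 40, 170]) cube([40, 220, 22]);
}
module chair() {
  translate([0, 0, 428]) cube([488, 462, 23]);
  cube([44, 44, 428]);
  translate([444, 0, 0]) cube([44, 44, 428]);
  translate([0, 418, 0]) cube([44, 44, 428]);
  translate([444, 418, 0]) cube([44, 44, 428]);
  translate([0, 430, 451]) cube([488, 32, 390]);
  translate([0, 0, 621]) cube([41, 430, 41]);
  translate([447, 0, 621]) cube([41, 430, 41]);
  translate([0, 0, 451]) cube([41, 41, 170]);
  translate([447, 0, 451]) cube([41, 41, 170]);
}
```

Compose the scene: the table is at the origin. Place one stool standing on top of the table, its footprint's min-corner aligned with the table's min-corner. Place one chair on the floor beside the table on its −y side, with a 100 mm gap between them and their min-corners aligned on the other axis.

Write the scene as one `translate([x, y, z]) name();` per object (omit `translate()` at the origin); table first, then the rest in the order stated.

table();
translate([0, 0, 716]) stool();
translate([0, -562, 0]) chair();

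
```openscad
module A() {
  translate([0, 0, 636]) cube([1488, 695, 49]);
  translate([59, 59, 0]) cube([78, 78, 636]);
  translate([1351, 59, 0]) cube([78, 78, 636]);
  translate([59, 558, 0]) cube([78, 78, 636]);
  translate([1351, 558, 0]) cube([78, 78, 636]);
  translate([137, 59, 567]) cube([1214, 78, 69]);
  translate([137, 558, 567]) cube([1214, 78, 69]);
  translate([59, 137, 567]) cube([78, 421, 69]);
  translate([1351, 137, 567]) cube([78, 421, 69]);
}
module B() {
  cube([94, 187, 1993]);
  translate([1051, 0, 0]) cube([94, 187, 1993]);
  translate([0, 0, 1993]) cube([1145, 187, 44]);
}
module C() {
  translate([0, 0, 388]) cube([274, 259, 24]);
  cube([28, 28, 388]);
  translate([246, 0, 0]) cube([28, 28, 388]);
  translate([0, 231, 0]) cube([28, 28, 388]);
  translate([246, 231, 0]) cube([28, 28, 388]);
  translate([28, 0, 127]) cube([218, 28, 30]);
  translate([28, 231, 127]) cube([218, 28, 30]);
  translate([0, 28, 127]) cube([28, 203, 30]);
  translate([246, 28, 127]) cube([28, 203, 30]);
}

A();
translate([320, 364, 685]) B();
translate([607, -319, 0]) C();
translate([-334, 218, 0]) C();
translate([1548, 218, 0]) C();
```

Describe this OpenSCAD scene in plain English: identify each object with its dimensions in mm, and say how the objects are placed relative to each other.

A is a table with a 1488×695 mm rectangular top, 49 mm thick, top surface at z = 685 mm, supported by four 78×78 mm square legs, each inset 59 mm from the nearest pair of top edges, running from the floor. Four apron rails, 78 mm thick and 69 mm tall, run between adjacent legs with their top edges flush with the underside of the top and their outer faces flush with the legs' outer faces.

B is a door frame. The clear opening is 957 mm wide and 1993 mm high. Two 94 mm wide jambs, 187 mm deep, stand either side of the opening from the floor to the top of the opening. A 44 mm thick head sits across the top of both jambs, spanning the full outside width of the frame.

C is a four-legged stool. The seat is 274×259 mm, 24 mm thick, top at z = 412 mm. It stands on four square legs, each 28×28 mm in cross-section, from z = 0 to the seat underside, each flush with a corner of the seat. Four stretchers, 28 mm wide and 30 mm tall, connect adjacent legs with their undersides at z = 127 mm, each running between the inner faces of the legs it joins and aligned with the legs' outer faces on the other axis.

The door frame is on top of the table. Three stools sit around the table at the −y, −x, +x sides.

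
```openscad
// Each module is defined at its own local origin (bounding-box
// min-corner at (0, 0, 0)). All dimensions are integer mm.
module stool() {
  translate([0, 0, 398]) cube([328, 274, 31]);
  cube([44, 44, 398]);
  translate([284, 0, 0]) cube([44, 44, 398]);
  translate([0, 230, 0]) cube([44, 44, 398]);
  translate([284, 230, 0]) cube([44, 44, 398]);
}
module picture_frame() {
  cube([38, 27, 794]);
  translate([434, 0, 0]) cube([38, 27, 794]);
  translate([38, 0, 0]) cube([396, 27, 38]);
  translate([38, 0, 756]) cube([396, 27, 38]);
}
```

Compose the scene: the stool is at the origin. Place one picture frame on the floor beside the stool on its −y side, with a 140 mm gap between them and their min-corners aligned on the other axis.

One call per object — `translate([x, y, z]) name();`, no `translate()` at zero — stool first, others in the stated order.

stool();
translate([0, -167, 0]) picture_frame();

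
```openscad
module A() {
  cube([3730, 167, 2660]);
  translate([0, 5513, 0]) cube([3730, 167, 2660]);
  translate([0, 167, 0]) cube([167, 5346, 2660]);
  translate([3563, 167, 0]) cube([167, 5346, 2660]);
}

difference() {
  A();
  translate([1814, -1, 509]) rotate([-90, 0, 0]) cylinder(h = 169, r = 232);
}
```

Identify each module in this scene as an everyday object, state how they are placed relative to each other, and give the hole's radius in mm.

The subtracted cylinder has r = 232 mm.

A is a house frame. The house frame has a circular hole through its front wall. The hole's radius is 232 mm.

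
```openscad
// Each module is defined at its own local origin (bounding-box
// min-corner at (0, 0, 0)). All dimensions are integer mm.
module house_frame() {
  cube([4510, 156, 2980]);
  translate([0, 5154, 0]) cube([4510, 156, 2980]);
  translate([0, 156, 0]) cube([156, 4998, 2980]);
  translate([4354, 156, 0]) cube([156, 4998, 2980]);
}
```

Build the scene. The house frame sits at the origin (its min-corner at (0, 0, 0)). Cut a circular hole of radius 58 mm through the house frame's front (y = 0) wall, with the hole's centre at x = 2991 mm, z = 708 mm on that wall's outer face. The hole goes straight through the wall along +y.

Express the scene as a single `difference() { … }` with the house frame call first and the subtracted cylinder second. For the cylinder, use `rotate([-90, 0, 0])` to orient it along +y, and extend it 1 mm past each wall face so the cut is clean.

difference() {
  house_frame();
  translate([2991, -1, 708]) rotate([-90, 0, 0]) cylinder(h = 158, r = 58);
}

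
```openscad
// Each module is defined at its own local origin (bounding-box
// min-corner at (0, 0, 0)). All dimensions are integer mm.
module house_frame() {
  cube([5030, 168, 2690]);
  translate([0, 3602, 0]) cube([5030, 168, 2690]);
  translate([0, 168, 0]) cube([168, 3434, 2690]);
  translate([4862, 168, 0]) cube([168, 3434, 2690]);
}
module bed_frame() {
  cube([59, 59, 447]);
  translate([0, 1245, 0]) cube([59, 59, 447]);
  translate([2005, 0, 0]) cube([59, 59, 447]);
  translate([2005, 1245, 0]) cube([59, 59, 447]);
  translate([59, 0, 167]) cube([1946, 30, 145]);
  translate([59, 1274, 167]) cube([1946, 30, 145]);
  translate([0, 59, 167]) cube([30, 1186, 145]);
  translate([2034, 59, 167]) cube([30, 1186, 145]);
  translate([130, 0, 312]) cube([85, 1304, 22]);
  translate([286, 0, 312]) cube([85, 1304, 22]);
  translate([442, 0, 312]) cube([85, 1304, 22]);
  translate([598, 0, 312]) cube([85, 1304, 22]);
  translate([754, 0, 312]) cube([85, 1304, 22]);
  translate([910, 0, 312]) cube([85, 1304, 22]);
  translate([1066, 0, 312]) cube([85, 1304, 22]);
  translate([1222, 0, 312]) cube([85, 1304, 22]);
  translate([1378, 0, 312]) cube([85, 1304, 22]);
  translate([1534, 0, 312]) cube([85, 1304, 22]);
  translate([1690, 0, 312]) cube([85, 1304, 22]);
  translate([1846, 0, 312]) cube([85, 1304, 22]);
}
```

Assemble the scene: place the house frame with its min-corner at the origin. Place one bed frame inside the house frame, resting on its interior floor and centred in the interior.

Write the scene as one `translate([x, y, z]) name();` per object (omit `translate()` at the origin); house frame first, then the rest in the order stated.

house_frame();
translate([1483, 1233, 0]) bed_frame();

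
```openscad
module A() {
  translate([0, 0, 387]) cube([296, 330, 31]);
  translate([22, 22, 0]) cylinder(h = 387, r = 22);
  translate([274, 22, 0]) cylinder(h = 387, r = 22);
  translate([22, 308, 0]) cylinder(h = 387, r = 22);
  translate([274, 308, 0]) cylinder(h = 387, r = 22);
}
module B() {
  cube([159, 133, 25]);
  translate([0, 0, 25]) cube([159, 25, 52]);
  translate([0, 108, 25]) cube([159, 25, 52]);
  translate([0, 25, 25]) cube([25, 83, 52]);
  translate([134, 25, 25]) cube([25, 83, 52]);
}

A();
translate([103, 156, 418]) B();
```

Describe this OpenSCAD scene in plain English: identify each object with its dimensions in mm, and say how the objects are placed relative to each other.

A is a four-legged stool. The seat is 296×330 mm, 31 mm thick, top at z = 418 mm. It stands on four round legs, each 44 mm in diameter, from z = 0 to the seat underside, each leg's axis is inset half a diameter from the nearest pair of seat edges (so the leg's bounding box is flush with the corner).

B is an open-topped rectangular box: outside dimensions 159×133×77 mm, with a uniform wall and base thickness of 25 mm. The base is a full 159×133 slab on the floor; four walls sit on top of the base. The front and back walls (the −y and +y sides) span the full width; the two side walls fit between them.

The open box is on top of the stool.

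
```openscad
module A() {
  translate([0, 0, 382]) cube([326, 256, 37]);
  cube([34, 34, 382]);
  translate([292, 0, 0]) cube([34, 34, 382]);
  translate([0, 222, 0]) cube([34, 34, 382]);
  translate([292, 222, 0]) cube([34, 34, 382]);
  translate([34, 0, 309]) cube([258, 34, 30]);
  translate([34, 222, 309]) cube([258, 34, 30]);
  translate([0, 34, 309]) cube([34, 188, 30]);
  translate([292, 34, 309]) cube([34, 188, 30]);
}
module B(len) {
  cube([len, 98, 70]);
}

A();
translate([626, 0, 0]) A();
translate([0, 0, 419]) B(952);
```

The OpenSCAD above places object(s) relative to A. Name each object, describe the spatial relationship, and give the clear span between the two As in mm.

A is a stool. B is a beam. A beam spans the tops of two stools. The clear span between the two stools is 300 mm.

Second stool starts at x = 626; first ends at x = 326; clear span = 626 − 326 = 300 mm.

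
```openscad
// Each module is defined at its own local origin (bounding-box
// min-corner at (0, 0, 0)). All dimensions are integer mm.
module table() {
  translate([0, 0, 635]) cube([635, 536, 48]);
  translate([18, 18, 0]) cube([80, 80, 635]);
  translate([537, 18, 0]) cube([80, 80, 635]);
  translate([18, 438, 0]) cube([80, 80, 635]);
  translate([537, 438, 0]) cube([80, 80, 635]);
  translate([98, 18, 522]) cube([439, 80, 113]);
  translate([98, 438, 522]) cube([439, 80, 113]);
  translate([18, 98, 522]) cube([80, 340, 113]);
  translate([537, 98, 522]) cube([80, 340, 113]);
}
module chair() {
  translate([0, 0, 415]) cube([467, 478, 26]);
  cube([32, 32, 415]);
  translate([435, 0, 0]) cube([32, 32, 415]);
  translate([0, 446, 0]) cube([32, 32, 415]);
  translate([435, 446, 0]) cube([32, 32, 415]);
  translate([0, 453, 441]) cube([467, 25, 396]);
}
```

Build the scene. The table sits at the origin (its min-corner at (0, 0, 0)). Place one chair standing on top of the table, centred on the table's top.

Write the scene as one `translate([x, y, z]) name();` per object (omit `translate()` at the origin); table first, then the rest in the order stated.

table();
translate([84, 29, 683]) chair();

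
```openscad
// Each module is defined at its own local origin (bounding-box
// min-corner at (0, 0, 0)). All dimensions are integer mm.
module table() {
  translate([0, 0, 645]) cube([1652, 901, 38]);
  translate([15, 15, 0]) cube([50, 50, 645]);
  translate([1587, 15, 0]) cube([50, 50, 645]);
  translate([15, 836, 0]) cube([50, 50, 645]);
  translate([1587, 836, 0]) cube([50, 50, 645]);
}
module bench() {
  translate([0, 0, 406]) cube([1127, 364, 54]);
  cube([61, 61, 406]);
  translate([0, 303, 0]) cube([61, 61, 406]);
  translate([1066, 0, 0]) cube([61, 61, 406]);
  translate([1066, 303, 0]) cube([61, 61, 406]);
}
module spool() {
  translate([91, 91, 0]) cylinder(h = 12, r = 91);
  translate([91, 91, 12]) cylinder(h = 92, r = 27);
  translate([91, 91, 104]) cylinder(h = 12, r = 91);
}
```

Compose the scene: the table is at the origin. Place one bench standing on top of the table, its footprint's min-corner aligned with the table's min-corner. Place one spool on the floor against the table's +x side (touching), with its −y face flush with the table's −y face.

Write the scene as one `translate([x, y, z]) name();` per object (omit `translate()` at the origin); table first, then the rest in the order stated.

table();
translate([0, 0, 683]) bench();
translate([1652, 0, 0]) spool();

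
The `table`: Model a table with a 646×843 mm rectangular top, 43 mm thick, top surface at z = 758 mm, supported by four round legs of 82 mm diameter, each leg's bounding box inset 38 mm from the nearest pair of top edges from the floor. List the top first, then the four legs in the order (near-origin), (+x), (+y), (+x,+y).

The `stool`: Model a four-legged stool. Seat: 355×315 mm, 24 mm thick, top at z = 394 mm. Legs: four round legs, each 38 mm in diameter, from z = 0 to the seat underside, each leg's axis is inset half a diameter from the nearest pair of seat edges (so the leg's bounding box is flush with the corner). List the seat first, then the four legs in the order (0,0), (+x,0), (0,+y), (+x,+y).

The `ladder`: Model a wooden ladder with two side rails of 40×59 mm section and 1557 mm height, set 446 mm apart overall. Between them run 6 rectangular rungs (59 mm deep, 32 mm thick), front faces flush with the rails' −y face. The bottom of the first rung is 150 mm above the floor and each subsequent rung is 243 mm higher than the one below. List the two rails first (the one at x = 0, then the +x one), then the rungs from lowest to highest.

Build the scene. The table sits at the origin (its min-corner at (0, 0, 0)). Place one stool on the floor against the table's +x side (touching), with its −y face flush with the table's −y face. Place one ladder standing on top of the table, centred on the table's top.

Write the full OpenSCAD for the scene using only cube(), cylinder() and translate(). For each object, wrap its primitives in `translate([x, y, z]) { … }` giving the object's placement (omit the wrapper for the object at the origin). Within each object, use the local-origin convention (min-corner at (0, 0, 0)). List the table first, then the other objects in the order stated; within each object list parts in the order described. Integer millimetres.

translate([0, 0, 715]) cube([646, 843, 43]);
translate([79, 79, 0]) cylinder(h = 715, r = 41);
translate([567, 79, 0]) cylinder(h = 715, r = 41);
translate([79, 764, 0]) cylinder(h = 715, r = 41);
translate([567, 764, 0]) cylinder(h = 715, r = 41);
translate([646, 0, 0]) {
  translate([0, 0, 370]) cube([355, 315, 24]);
  translate([19, 19, 0]) cylinder(h = 370, r = 19);
  translate([336, 19, 0]) cylinder(h = 370, r = 19);
  translate([19, 296, 0]) cylinder(h = 370, r = 19);
  translate([336, 296, 0]) cylinder(h = 370, r = 19);
}
translate([100, 392, 758]) {
  cube([40, 59, 1557]);
  translate([406, 0, 0]) cube([40, 59, 1557]);
  translate([40, 0, 150]) cube([366, 59, 32]);
  translate([40, 0, 393]) cube([366, 59, 32]);
  translate([40, 0, 636]) cube([366, 59, 32]);
  translate([40, 0, 879]) cube([366, 59, 32]);
  translate([40, 0, 1122]) cube([366, 59, 32]);
  translate([40, 0, 1365]) cube([366, 59, 32]);
}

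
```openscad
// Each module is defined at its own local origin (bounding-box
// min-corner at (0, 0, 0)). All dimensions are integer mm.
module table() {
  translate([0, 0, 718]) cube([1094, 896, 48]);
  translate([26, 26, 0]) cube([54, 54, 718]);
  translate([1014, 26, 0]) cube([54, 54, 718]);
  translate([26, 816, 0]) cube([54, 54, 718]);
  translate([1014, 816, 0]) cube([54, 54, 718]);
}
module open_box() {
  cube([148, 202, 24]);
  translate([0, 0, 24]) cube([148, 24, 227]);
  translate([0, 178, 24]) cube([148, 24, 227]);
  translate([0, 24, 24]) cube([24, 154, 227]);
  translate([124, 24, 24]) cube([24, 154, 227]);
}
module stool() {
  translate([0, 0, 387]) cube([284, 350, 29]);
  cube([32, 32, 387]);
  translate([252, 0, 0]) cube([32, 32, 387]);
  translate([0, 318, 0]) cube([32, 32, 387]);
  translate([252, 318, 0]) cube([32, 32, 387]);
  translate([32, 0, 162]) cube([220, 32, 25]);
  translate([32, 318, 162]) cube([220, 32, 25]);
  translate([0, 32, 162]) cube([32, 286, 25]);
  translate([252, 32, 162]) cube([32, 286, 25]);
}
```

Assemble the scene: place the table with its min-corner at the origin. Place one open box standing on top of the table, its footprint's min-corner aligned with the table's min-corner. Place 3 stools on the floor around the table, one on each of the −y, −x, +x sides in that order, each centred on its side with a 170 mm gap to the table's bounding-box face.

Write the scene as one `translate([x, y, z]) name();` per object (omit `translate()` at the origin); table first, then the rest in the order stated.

table();
translate([0, 0, 766]) open_box();
translate([405, -520, 0]) stool();
translate([-454, 273, 0]) stool();
translate([1264, 273, 0]) stool();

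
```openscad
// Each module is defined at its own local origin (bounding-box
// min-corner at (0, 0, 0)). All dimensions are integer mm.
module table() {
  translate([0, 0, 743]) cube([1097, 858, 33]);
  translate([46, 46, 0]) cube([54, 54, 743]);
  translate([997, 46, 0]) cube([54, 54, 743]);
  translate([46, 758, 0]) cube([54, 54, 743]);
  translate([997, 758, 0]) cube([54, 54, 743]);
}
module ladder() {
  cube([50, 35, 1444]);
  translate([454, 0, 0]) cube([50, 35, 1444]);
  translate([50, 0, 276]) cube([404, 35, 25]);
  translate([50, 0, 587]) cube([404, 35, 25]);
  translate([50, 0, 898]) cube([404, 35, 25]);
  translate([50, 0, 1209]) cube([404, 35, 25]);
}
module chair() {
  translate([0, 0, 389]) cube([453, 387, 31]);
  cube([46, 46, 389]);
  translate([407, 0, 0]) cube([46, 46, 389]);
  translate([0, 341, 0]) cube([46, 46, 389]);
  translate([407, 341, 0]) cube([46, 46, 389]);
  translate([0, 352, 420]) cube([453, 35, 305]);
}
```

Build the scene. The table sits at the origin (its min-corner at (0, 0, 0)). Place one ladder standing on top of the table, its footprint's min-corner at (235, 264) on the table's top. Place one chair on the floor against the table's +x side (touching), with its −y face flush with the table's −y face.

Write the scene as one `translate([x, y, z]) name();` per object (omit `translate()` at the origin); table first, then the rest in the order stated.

table();
translate([235, 264, 776]) ladder();
translate([1097, 0, 0]) chair();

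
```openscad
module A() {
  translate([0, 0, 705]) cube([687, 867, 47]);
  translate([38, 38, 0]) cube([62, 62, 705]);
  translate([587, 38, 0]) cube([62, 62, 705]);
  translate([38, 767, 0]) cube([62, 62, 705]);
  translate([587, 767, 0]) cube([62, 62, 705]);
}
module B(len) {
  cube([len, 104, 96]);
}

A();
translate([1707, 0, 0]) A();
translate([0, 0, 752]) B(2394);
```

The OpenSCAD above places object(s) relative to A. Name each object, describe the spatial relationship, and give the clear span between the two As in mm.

A is a table. B is a beam. A beam spans the tops of two tables. The clear span between the two tables is 1020 mm.

Second table starts at x = 1707; first ends at x = 687; clear span = 1707 − 687 = 1020 mm.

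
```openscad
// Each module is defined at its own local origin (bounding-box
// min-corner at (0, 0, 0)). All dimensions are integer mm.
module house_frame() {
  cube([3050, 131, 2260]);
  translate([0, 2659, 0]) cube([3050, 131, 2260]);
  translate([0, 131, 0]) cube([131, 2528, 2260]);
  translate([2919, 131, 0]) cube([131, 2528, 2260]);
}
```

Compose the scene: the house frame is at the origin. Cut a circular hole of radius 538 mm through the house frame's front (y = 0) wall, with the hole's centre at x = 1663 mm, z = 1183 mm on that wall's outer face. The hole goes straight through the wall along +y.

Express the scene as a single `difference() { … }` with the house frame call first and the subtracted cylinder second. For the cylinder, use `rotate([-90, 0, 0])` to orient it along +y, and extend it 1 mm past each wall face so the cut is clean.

difference() {
  house_frame();
  translate([1663, -1, 1183]) rotate([-90, 0, 0]) cylinder(h = 133, r = 538);
}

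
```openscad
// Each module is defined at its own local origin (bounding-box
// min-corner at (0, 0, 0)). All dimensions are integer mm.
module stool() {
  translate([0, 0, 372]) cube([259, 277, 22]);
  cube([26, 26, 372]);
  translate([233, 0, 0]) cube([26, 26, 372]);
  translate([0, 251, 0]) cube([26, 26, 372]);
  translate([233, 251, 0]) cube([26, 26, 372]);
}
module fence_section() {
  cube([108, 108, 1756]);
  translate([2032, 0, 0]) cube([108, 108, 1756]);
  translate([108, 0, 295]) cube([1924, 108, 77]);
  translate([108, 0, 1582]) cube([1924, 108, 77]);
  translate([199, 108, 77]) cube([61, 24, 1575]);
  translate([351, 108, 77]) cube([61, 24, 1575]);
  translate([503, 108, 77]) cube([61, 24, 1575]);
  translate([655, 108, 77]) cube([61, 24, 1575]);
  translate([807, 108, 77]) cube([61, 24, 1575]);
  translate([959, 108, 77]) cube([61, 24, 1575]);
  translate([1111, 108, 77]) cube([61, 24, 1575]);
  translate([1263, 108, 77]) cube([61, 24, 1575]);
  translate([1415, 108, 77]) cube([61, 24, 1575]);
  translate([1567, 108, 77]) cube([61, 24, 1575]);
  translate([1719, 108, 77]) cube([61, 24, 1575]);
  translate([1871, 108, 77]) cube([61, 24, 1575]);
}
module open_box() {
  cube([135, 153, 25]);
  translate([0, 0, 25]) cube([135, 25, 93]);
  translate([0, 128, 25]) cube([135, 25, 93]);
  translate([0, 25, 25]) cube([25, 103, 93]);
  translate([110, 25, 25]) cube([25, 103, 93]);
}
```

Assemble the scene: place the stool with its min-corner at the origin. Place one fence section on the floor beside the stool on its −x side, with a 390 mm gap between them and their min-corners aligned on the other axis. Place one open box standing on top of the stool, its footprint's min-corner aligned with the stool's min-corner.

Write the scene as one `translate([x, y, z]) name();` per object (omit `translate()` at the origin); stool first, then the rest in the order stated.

stool();
translate([-2530, 0, 0]) fence_section();
translate([0, 0, 394]) open_box();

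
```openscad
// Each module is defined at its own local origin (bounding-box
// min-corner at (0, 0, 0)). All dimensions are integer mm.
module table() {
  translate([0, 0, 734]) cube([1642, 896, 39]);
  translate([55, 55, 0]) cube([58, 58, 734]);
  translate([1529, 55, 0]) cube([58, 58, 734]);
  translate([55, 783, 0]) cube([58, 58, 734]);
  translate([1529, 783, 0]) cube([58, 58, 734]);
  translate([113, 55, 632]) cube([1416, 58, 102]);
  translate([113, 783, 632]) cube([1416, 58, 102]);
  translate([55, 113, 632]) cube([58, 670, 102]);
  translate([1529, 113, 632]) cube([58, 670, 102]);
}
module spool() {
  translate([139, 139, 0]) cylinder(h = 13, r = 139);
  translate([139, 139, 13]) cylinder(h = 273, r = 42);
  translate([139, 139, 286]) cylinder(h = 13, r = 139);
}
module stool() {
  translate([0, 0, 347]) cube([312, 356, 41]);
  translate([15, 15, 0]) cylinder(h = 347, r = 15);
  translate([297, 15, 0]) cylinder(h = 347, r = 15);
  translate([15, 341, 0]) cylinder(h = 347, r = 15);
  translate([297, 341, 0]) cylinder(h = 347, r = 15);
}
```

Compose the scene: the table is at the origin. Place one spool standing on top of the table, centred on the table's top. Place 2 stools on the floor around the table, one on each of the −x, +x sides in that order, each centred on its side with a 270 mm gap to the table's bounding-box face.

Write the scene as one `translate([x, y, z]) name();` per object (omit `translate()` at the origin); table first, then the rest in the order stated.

table();
translate([682, 309, 773]) spool();
translate([-582, 270, 0]) stool();
translate([1912, 270, 0]) stool();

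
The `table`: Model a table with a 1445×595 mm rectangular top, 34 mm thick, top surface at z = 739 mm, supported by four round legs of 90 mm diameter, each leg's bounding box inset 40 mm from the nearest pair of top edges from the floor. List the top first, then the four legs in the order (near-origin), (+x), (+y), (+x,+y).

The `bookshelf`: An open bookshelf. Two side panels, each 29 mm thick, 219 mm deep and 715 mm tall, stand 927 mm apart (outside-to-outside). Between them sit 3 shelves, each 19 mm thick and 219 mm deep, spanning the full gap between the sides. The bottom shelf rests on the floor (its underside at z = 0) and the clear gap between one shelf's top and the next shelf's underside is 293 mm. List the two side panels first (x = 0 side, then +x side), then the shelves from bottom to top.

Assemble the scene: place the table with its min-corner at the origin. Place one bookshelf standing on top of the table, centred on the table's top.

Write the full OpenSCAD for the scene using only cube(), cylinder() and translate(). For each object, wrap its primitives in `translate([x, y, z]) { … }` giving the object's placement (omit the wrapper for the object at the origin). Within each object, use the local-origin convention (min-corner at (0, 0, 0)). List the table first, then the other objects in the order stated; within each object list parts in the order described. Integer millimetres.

translate([0, 0, 705]) cube([1445, 595, 34]);
translate([85, 85, 0]) cylinder(h = 705, r = 45);
translate([1360, 85, 0]) cylinder(h = 705, r = 45);
translate([85, 510, 0]) cylinder(h = 705, r = 45);
translate([1360, 510, 0]) cylinder(h = 705, r = 45);
translate([259, 188, 739]) {
  cube([29, 219, 715]);
  translate([898, 0, 0]) cube([29, 219, 715]);
  translate([29, 0, 0]) cube([869, 219, 19]);
  translate([29, 0, 312]) cube([869, 219, 19]);
  translate([29, 0, 624]) cube([869, 219, 19]);
}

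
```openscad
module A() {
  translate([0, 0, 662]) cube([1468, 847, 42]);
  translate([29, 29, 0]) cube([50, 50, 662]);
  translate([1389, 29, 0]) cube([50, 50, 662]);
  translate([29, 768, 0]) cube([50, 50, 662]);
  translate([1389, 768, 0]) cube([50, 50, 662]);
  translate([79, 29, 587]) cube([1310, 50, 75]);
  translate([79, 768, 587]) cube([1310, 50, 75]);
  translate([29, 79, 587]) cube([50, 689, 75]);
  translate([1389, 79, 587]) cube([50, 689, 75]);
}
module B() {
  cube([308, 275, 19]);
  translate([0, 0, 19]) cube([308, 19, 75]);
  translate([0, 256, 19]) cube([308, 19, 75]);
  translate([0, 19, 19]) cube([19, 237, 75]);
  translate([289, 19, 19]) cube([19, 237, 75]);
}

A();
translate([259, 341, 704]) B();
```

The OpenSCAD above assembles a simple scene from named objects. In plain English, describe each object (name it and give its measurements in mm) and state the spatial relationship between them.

A is a rectangular dining table. The top is 1468×847×42 mm with its upper surface at z = 704 mm. It stands on four 50×50 mm square legs, each inset 29 mm from the nearest pair of top edges, running from the floor to the underside of the top. Four apron rails, 50 mm thick and 75 mm tall, run between adjacent legs with their top edges flush with the underside of the top and their outer faces flush with the legs' outer faces.

B is an open-topped rectangular box: outside dimensions 308×275×94 mm, with a uniform wall and base thickness of 19 mm. The base is a full 308×275 slab on the floor; four walls sit on top of the base. The front and back walls (the −y and +y sides) span the full width; the two side walls fit between them.

The open box is on top of the table.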